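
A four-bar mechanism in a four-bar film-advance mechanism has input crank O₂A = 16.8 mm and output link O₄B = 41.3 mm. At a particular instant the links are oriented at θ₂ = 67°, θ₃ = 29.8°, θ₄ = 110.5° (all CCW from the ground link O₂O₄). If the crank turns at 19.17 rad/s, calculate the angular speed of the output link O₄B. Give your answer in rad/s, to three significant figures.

ω₂ = 19.17 rad/s
Differentiating the loop-closure r₂e^{iθ₂}+r₃e^{iθ₃}=r₁+r₄e^{iθ₄} gives r₂ω₂e^{iθ₂}+r₃ω₃e^{iθ₃}=r₄ω₄e^{iθ₄}.
Eliminating the other unknown: ω₄ = r₂ω₂ sin(θ₂−θ₃) / [r₄ sin(θ₄−θ₃)].
Numerator sine = +0.60460; denominator sine = +0.98686.
Result = 0.0168·19.17·(+0.60460) / (0.0413·(+0.98686)) = +4.7774 rad/s; magnitude 4.7774 rad/s.

4.78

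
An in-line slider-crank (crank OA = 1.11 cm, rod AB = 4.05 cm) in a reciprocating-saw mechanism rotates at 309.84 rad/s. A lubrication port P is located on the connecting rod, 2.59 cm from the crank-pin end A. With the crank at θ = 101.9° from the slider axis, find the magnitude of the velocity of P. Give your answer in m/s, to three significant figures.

ω = 309.8 rad/s.  Crank-pin speed |V_A| = rω = 3.4392 m/s, perpendicular to OA.
Rod angle: sinφ = −(r/L) sinθ ⇒ φ = -15.556°; ω_rod = −rω cosθ/√(L²−r²sin²θ) = +18.177 rad/s.
V_P = V_A + ω_rod × AP, with AP = 0.0259 m along the rod.
Components: V_Px = −rω sinθ − a·ω_rod·sinφ = -3.2391 m/s;  V_Py = rω cosθ + a·ω_rod·cosφ = -0.25566 m/s.
|V_P| = √(V_Px² + V_Py²) = 3.2491 m/s.

3.25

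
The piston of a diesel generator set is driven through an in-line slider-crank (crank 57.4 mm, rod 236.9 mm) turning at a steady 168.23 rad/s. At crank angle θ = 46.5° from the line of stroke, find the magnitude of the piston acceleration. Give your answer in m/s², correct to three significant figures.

ω = 168.2 rad/s
x(θ) = r cosθ + √(L² − r² sin²θ); with ω constant, a = ω²·d²x/dθ².
d²x/dθ² = −r cosθ − r²(cos2θ)/√u − r⁴ sin²2θ/(4u^{3/2}),  u = L² − r² sin²θ = 0.054388 m².
Substituting r = 0.0574 m, L = 0.2369 m, θ = 46.5°: d²x/dθ² = -0.038986 m.
a = ω²·d²x/dθ² = (168.2)²·(-0.038986) = -1103.3 m/s²;  |a| = 1103.3 m/s².

1100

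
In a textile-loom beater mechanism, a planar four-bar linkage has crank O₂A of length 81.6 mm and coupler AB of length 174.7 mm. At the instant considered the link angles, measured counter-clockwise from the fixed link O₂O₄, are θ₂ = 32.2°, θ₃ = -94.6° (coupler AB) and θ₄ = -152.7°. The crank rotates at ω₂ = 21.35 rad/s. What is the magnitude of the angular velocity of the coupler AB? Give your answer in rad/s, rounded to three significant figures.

1.00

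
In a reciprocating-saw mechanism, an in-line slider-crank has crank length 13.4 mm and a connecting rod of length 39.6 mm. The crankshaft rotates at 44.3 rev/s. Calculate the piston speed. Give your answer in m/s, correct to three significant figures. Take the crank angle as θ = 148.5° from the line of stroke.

ω = 2π·44.3 = 278.3 rad/s
For an in-line slider-crank, x = r cosθ + √(L² − r² sin²θ), so v = −rω sinθ·[1 + r cosθ/√(L² − r² sin²θ)].
With r = 0.0134 m, L = 0.0396 m, θ = 148.5°: √(L² − r² sin²θ) = 0.038976 m.
v = −0.0134·278.3·0.52250·[1 + 0.0134·-0.85264/0.038976] = -1.3776 m/s.
|v| = 1.3776 m/s.

1.38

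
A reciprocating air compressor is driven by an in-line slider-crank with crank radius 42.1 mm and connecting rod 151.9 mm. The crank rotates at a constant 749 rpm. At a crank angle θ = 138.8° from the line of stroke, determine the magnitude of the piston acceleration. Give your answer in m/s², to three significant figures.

184

ω = 2π·749/60 = 78.44 rad/s
x(θ) = r cosθ + √(L² − r² sin²θ); with ω constant, a = ω²·d²x/dθ².
d²x/dθ² = −r cosθ − r²(cos2θ)/√u − r⁴ sin²2θ/(4u^{3/2}),  u = L² − r² sin²θ = 0.0223046 m².
Substituting r = 0.0421 m, L = 0.1519 m, θ = 138.8°: d²x/dθ² = +0.029875 m.
a = ω²·d²x/dθ² = (78.44)²·(+0.029875) = +183.8 m/s²;  |a| = 183.8 m/s².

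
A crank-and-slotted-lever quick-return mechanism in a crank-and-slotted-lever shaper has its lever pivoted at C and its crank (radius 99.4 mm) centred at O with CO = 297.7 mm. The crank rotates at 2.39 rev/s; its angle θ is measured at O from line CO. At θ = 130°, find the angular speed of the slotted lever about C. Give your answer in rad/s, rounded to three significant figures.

2.27

ω = 15.02 rad/s (from 2.39 rev/s).
Crank pin A relative to C: A = (d + r cosθ, r sinθ); lever angle φ = atan2(r sinθ, d + r cosθ).
Differentiating tanφ: φ̇ = rω(d cosθ + r)/(d² + r² + 2dr cosθ).
d² + r² + 2dr cosθ = |CA|² = 0.0604637 m²;  d cosθ + r = -0.091958 m.
|ω_lever| = |0.0994·15.02·-0.091958| / 0.0604637 = 2.2702 rad/s.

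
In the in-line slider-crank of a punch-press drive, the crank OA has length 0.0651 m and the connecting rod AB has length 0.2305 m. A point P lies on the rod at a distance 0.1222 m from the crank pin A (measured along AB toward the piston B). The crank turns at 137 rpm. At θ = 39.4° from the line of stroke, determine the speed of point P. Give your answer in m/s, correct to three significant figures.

ω = 14.35 rad/s.  Crank-pin speed |V_A| = rω = 0.93396 m/s, perpendicular to OA.
Rod angle: sinφ = −(r/L) sinθ ⇒ φ = -10.327°; ω_rod = −rω cosθ/√(L²−r²sin²θ) = -3.1826 rad/s.
V_P = V_A + ω_rod × AP, with AP = 0.1222 m along the rod.
Components: V_Px = −rω sinθ − a·ω_rod·sinφ = -0.66253 m/s;  V_Py = rω cosθ + a·ω_rod·cosφ = +0.33909 m/s.
|V_P| = √(V_Px² + V_Py²) = 0.74427 m/s.

0.744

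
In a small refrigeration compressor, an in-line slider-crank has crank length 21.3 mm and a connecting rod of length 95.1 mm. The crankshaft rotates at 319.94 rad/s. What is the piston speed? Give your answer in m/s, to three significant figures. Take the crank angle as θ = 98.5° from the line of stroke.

6.51

ω = 319.9 rad/s
For an in-line slider-crank, x = r cosθ + √(L² − r² sin²θ), so v = −rω sinθ·[1 + r cosθ/√(L² − r² sin²θ)].
With r = 0.0213 m, L = 0.0951 m, θ = 98.5°: √(L² − r² sin²θ) = 0.092737 m.
v = −0.0213·319.9·0.98902·[1 + 0.0213·-0.14781/0.092737] = -6.5111 m/s.
|v| = 6.5111 m/s.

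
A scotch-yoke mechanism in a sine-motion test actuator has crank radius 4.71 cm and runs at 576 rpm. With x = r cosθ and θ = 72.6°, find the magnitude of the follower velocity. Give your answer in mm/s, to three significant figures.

2710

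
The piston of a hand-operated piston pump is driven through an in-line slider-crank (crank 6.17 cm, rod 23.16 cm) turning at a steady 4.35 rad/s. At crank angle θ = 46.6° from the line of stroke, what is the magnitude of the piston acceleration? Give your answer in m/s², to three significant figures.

ω = 4.35 rad/s
x(θ) = r cosθ + √(L² − r² sin²θ); with ω constant, a = ω²·d²x/dθ².
d²x/dθ² = −r cosθ − r²(cos2θ)/√u − r⁴ sin²2θ/(4u^{3/2}),  u = L² − r² sin²θ = 0.0516289 m².
Substituting r = 0.0617 m, L = 0.2316 m, θ = 46.6°: d²x/dθ² = -0.041766 m.
a = ω²·d²x/dθ² = (4.35)²·(-0.041766) = -0.79032 m/s²;  |a| = 0.79032 m/s².

0.790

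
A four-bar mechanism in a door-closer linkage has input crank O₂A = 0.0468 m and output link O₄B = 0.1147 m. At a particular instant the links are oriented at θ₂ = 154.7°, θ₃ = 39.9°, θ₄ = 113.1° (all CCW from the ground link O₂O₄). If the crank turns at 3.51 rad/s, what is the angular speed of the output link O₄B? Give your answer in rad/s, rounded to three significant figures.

1.36

ω₂ = 3.51 rad/s
Differentiating the loop-closure r₂e^{iθ₂}+r₃e^{iθ₃}=r₁+r₄e^{iθ₄} gives r₂ω₂e^{iθ₂}+r₃ω₃e^{iθ₃}=r₄ω₄e^{iθ₄}.
Eliminating the other unknown: ω₄ = r₂ω₂ sin(θ₂−θ₃) / [r₄ sin(θ₄−θ₃)].
Numerator sine = +0.90778; denominator sine = +0.95732.
Result = 0.0468·3.51·(+0.90778) / (0.1147·(+0.95732)) = +1.358 rad/s; magnitude 1.358 rad/s.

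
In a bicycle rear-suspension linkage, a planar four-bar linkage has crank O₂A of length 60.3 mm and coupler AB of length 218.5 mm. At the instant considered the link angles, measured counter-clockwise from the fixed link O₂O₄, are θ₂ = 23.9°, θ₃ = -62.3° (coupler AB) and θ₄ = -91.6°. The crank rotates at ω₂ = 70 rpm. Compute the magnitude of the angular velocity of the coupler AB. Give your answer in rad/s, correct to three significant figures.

3.73

ω₂ = 7.33 rad/s (from 70 rpm).
Differentiating the loop-closure r₂e^{iθ₂}+r₃e^{iθ₃}=r₁+r₄e^{iθ₄} gives r₂ω₂e^{iθ₂}+r₃ω₃e^{iθ₃}=r₄ω₄e^{iθ₄}.
Eliminating the other unknown: ω₃ = r₂ω₂ sin(θ₄−θ₂) / [r₃ sin(θ₃−θ₄)].
Numerator sine = -0.90259; denominator sine = +0.48938.
Result = 0.0603·7.33·(-0.90259) / (0.2185·(+0.48938)) = -3.7311 rad/s; magnitude 3.7311 rad/s.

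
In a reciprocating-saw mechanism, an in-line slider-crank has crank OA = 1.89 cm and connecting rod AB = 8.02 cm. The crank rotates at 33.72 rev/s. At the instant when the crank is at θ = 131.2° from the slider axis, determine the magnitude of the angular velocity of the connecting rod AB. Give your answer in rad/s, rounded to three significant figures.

ω = 211.9 rad/s (converted from 33.72 rev/s).
The rod makes angle φ with the slider axis where L sinφ = r sinθ; differentiating, L cosφ·φ̇ = r ω cosθ.
L cosφ = √(L² − r² sin²θ) = 0.078929 m.
|ω_rod| = r ω |cosθ| / √(L² − r² sin²θ) = 0.0189·211.9·0.65869/0.078929 = 33.417 rad/s.

33.4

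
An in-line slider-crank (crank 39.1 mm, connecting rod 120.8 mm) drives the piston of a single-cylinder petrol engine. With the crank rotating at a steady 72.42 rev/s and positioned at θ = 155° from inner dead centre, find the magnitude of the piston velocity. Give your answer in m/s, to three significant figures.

5.29

ω = 2π·72.4 = 455 rad/s
For an in-line slider-crank, x = r cosθ + √(L² − r² sin²θ), so v = −rω sinθ·[1 + r cosθ/√(L² − r² sin²θ)].
With r = 0.0391 m, L = 0.1208 m, θ = 155°: √(L² − r² sin²θ) = 0.11966 m.
v = −0.0391·455·0.42262·[1 + 0.0391·-0.90631/0.11966] = -5.2924 m/s.
|v| = 5.2924 m/s.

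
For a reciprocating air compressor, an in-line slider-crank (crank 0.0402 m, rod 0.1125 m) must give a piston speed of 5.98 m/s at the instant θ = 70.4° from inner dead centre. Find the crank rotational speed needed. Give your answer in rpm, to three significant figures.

For an in-line slider-crank, |v_piston| = rω|sinθ|·[1 + r cosθ/√(L² − r² sin²θ)].
With r = 0.0402 m, L = 0.1125 m, θ = 70.4°: the bracketed kinematic factor |dx/dθ| = 0.042692 m.
ω = v/|dx/dθ| = 5.98/0.042692 = 140.07 rad/s.
N = 60ω/(2π) = 1337.6 rpm.

1340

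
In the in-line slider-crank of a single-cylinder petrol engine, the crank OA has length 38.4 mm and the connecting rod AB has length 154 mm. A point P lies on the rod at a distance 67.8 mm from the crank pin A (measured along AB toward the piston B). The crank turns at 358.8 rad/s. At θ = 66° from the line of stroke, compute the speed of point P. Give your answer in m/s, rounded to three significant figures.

ω = 358.8 rad/s.  Crank-pin speed |V_A| = rω = 13.778 m/s, perpendicular to OA.
Rod angle: sinφ = −(r/L) sinθ ⇒ φ = -13.167°; ω_rod = −rω cosθ/√(L²−r²sin²θ) = -37.372 rad/s.
V_P = V_A + ω_rod × AP, with AP = 0.0678 m along the rod.
Components: V_Px = −rω sinθ − a·ω_rod·sinφ = -13.164 m/s;  V_Py = rω cosθ + a·ω_rod·cosφ = +3.1368 m/s.
|V_P| = √(V_Px² + V_Py²) = 13.533 m/s.

13.5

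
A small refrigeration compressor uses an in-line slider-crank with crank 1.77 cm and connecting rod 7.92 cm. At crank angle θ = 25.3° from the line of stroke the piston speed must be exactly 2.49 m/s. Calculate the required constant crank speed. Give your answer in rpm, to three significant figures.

2610

For an in-line slider-crank, |v_piston| = rω|sinθ|·[1 + r cosθ/√(L² − r² sin²θ)].
With r = 0.0177 m, L = 0.0792 m, θ = 25.3°: the bracketed kinematic factor |dx/dθ| = 0.0090996 m.
ω = v/|dx/dθ| = 2.49/0.0090996 = 273.64 rad/s.
N = 60ω/(2π) = 2613.1 rpm.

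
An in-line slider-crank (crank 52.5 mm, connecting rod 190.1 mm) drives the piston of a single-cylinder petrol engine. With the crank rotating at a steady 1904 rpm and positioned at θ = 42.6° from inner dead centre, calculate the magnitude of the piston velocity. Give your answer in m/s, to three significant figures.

ω = 2π·1904/60 = 199.4 rad/s
For an in-line slider-crank, x = r cosθ + √(L² − r² sin²θ), so v = −rω sinθ·[1 + r cosθ/√(L² − r² sin²θ)].
With r = 0.0525 m, L = 0.1901 m, θ = 42.6°: √(L² − r² sin²θ) = 0.18675 m.
v = −0.0525·199.4·0.67688·[1 + 0.0525·0.73610/0.18675] = -8.5516 m/s.
|v| = 8.5516 m/s.

8.55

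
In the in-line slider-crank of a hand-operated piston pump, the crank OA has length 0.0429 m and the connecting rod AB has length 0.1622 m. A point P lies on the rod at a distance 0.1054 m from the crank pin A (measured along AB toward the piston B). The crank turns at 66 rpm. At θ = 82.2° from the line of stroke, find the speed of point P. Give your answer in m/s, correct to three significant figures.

ω = 6.912 rad/s.  Crank-pin speed |V_A| = rω = 0.2965 m/s, perpendicular to OA.
Rod angle: sinφ = −(r/L) sinθ ⇒ φ = -15.191°; ω_rod = −rω cosθ/√(L²−r²sin²θ) = -0.25707 rad/s.
V_P = V_A + ω_rod × AP, with AP = 0.1054 m along the rod.
Components: V_Px = −rω sinθ − a·ω_rod·sinφ = -0.30086 m/s;  V_Py = rω cosθ + a·ω_rod·cosφ = +0.014091 m/s.
|V_P| = √(V_Px² + V_Py²) = 0.30119 m/s.

0.301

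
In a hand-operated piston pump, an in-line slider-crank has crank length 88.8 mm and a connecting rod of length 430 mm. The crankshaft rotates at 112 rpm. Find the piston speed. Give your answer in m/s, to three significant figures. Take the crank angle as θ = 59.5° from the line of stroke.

0.993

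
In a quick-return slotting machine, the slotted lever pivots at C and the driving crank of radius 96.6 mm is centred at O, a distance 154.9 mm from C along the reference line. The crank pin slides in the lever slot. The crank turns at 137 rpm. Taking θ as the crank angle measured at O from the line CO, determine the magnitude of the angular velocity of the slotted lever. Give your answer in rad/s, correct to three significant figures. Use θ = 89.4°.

4.05

ω = 14.35 rad/s (from 137 rpm).
Crank pin A relative to C: A = (d + r cosθ, r sinθ); lever angle φ = atan2(r sinθ, d + r cosθ).
Differentiating tanφ: φ̇ = rω(d cosθ + r)/(d² + r² + 2dr cosθ).
d² + r² + 2dr cosθ = |CA|² = 0.033639 m²;  d cosθ + r = +0.098222 m.
|ω_lever| = |0.0966·14.35·+0.098222| / 0.033639 = 4.0466 rad/s.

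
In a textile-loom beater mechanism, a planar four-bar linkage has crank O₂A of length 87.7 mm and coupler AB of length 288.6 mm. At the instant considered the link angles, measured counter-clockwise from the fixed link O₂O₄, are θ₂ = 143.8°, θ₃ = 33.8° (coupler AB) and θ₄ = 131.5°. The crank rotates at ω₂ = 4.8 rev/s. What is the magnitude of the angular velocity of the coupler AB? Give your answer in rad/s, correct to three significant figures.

1.97

ω₂ = 30.16 rad/s (from 4.8 rev/s).
Differentiating the loop-closure r₂e^{iθ₂}+r₃e^{iθ₃}=r₁+r₄e^{iθ₄} gives r₂ω₂e^{iθ₂}+r₃ω₃e^{iθ₃}=r₄ω₄e^{iθ₄}.
Eliminating the other unknown: ω₃ = r₂ω₂ sin(θ₄−θ₂) / [r₃ sin(θ₃−θ₄)].
Numerator sine = -0.21303; denominator sine = -0.99098.
Result = 0.0877·30.16·(-0.21303) / (0.2886·(-0.99098)) = +1.9702 rad/s; magnitude 1.9702 rad/s.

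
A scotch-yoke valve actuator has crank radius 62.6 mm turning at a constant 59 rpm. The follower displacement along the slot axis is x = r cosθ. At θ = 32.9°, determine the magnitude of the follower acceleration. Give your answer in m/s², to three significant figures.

ω = 6.178 rad/s (from 59 rpm).
x = r cosθ ⇒ ẍ = −rω² cosθ (ω constant).
|a| = rω²|cosθ| = 0.0626·(6.178)²·|cos 32.9°| = 2.0064 m/s².

2.01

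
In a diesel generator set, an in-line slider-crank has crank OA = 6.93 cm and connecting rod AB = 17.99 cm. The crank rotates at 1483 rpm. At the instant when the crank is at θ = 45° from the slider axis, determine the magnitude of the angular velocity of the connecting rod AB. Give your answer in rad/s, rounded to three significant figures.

ω = 155.3 rad/s (converted from 1483 rpm).
The rod makes angle φ with the slider axis where L sinφ = r sinθ; differentiating, L cosφ·φ̇ = r ω cosθ.
L cosφ = √(L² − r² sin²θ) = 0.1731 m.
|ω_rod| = r ω |cosθ| / √(L² − r² sin²θ) = 0.0693·155.3·0.70711/0.1731 = 43.964 rad/s.

44.0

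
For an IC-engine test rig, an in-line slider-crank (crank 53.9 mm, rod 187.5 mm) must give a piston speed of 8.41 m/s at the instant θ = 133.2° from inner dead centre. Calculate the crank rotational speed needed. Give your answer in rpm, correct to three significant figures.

2560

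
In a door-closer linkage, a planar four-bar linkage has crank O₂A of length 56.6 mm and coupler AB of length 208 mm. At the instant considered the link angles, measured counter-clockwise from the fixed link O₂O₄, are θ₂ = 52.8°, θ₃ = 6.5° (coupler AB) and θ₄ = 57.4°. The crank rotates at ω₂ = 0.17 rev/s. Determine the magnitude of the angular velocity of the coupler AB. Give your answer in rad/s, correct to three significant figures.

0.0300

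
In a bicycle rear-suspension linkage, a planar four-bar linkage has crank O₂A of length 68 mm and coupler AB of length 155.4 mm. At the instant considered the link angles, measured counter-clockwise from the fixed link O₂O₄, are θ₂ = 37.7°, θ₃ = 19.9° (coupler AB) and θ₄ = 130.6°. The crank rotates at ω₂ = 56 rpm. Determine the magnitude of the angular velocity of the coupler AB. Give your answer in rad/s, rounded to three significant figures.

2.74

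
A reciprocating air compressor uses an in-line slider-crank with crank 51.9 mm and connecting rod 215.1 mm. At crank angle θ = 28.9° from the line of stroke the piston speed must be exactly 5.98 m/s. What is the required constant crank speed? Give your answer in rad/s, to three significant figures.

197

For an in-line slider-crank, |v_piston| = rω|sinθ|·[1 + r cosθ/√(L² − r² sin²θ)].
With r = 0.0519 m, L = 0.2151 m, θ = 28.9°: the bracketed kinematic factor |dx/dθ| = 0.030417 m.
ω = v/|dx/dθ| = 5.98/0.030417 = 196.6 rad/s.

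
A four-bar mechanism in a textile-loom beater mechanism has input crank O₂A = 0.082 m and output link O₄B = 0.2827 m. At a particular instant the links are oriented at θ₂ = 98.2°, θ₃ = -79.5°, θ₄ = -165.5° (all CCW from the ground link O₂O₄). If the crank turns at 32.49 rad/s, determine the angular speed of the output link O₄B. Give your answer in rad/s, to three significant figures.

0.379

ω₂ = 32.49 rad/s
Differentiating the loop-closure r₂e^{iθ₂}+r₃e^{iθ₃}=r₁+r₄e^{iθ₄} gives r₂ω₂e^{iθ₂}+r₃ω₃e^{iθ₃}=r₄ω₄e^{iθ₄}.
Eliminating the other unknown: ω₄ = r₂ω₂ sin(θ₂−θ₃) / [r₄ sin(θ₄−θ₃)].
Numerator sine = +0.04013; denominator sine = -0.99756.
Result = 0.082·32.49·(+0.04013) / (0.2827·(-0.99756)) = -0.37913 rad/s; magnitude 0.37913 rad/s.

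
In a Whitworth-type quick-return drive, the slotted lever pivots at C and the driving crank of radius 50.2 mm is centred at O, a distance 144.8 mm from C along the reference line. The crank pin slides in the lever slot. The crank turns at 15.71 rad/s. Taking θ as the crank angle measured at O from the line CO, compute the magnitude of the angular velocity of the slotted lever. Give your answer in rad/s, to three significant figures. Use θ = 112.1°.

0.187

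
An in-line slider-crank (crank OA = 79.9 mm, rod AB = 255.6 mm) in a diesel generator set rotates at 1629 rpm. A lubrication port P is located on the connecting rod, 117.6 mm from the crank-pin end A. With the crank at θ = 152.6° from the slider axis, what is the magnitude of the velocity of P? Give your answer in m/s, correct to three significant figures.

8.52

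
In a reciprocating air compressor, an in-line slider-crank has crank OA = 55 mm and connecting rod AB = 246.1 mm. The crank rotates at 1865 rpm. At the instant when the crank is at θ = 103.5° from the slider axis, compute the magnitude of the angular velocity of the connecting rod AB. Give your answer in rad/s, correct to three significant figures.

10.4

ω = 195.3 rad/s (converted from 1865 rpm).
The rod makes angle φ with the slider axis where L sinφ = r sinθ; differentiating, L cosφ·φ̇ = r ω cosθ.
L cosφ = √(L² − r² sin²θ) = 0.24022 m.
|ω_rod| = r ω |cosθ| / √(L² − r² sin²θ) = 0.055·195.3·0.23345/0.24022 = 10.439 rad/s.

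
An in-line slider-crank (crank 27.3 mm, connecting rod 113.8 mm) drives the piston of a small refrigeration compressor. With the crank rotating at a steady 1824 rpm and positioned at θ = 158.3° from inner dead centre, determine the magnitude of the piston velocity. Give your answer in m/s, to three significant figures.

ω = 2π·1824/60 = 191 rad/s
For an in-line slider-crank, x = r cosθ + √(L² − r² sin²θ), so v = −rω sinθ·[1 + r cosθ/√(L² − r² sin²θ)].
With r = 0.0273 m, L = 0.1138 m, θ = 158.3°: √(L² − r² sin²θ) = 0.11335 m.
v = −0.0273·191·0.36975·[1 + 0.0273·-0.92913/0.11335] = -1.4966 m/s.
|v| = 1.4966 m/s.

1.50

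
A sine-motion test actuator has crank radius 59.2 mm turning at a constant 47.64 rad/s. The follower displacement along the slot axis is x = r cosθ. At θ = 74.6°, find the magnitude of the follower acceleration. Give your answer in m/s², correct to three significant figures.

ω = 47.64 rad/s
x = r cosθ ⇒ ẍ = −rω² cosθ (ω constant).
|a| = rω²|cosθ| = 0.0592·(47.64)²·|cos 74.6°| = 35.68 m/s².

35.7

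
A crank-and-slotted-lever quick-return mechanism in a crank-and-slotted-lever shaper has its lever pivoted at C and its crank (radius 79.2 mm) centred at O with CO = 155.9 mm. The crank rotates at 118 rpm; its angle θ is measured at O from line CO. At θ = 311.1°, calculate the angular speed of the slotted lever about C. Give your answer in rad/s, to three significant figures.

3.80

ω = 12.36 rad/s (from 118 rpm).
Crank pin A relative to C: A = (d + r cosθ, r sinθ); lever angle φ = atan2(r sinθ, d + r cosθ).
Differentiating tanφ: φ̇ = rω(d cosθ + r)/(d² + r² + 2dr cosθ).
d² + r² + 2dr cosθ = |CA|² = 0.046811 m²;  d cosθ + r = +0.18168 m.
|ω_lever| = |0.0792·12.36·+0.18168| / 0.046811 = 3.7984 rad/s.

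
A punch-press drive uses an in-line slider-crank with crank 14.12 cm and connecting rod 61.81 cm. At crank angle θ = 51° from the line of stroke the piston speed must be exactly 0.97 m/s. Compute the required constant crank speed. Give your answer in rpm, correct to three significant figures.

For an in-line slider-crank, |v_piston| = rω|sinθ|·[1 + r cosθ/√(L² − r² sin²θ)].
With r = 0.1412 m, L = 0.6181 m, θ = 51°: the bracketed kinematic factor |dx/dθ| = 0.12576 m.
ω = v/|dx/dθ| = 0.97/0.12576 = 7.7129 rad/s.
N = 60ω/(2π) = 73.653 rpm.

73.7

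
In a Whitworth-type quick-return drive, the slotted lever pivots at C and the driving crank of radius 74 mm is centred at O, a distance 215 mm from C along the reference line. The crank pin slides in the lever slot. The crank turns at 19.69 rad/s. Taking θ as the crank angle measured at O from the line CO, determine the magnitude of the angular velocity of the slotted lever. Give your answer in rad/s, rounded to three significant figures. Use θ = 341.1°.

ω = 19.69 rad/s
Crank pin A relative to C: A = (d + r cosθ, r sinθ); lever angle φ = atan2(r sinθ, d + r cosθ).
Differentiating tanφ: φ̇ = rω(d cosθ + r)/(d² + r² + 2dr cosθ).
d² + r² + 2dr cosθ = |CA|² = 0.0818054 m²;  d cosθ + r = +0.27741 m.
|ω_lever| = |0.074·19.69·+0.27741| / 0.0818054 = 4.941 rad/s.

4.94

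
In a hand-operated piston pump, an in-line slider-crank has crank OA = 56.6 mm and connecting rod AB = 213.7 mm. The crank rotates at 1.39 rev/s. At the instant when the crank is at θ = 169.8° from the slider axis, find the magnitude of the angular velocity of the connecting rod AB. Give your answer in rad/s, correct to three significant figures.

2.28

ω = 8.734 rad/s (converted from 1.39 rev/s).
The rod makes angle φ with the slider axis where L sinφ = r sinθ; differentiating, L cosφ·φ̇ = r ω cosθ.
L cosφ = √(L² − r² sin²θ) = 0.21346 m.
|ω_rod| = r ω |cosθ| / √(L² − r² sin²θ) = 0.0566·8.734·0.98420/0.21346 = 2.2791 rad/s.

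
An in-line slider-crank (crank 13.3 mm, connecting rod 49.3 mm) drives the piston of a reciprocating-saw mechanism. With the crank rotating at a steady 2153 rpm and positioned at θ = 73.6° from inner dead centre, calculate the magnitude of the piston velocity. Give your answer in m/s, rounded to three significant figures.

3.10

ω = 2π·2153/60 = 225.5 rad/s
For an in-line slider-crank, x = r cosθ + √(L² − r² sin²θ), so v = −rω sinθ·[1 + r cosθ/√(L² − r² sin²θ)].
With r = 0.0133 m, L = 0.0493 m, θ = 73.6°: √(L² − r² sin²θ) = 0.04762 m.
v = −0.0133·225.5·0.95931·[1 + 0.0133·0.28234/0.04762] = -3.1035 m/s.
|v| = 3.1035 m/s.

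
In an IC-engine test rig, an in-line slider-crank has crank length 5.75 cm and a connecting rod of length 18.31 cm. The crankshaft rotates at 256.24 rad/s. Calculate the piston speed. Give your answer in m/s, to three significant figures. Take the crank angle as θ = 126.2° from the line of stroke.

ω = 256.2 rad/s
For an in-line slider-crank, x = r cosθ + √(L² − r² sin²θ), so v = −rω sinθ·[1 + r cosθ/√(L² − r² sin²θ)].
With r = 0.0575 m, L = 0.1831 m, θ = 126.2°: √(L² − r² sin²θ) = 0.17712 m.
v = −0.0575·256.2·0.80696·[1 + 0.0575·-0.59061/0.17712] = -9.61 m/s.
|v| = 9.61 m/s.

9.61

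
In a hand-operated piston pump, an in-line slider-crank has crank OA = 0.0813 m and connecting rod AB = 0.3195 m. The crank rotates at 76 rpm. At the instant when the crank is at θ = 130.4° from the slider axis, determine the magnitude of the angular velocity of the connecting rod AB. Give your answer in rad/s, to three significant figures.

ω = 7.959 rad/s (converted from 76 rpm).
The rod makes angle φ with the slider axis where L sinφ = r sinθ; differentiating, L cosφ·φ̇ = r ω cosθ.
L cosφ = √(L² − r² sin²θ) = 0.31344 m.
|ω_rod| = r ω |cosθ| / √(L² − r² sin²θ) = 0.0813·7.959·0.64812/0.31344 = 1.3379 rad/s.

1.34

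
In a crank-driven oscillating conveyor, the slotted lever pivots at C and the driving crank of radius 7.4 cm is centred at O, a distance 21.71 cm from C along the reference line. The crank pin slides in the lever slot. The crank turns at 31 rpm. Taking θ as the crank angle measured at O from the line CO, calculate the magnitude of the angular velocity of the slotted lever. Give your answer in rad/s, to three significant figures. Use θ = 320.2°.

0.748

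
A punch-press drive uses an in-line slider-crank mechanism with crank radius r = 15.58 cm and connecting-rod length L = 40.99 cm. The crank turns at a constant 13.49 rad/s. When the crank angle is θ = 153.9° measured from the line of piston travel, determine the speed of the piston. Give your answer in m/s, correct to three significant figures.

ω = 13.49 rad/s
For an in-line slider-crank, x = r cosθ + √(L² − r² sin²θ), so v = −rω sinθ·[1 + r cosθ/√(L² − r² sin²θ)].
With r = 0.1558 m, L = 0.4099 m, θ = 153.9°: √(L² − r² sin²θ) = 0.40413 m.
v = −0.1558·13.49·0.43994·[1 + 0.1558·-0.89803/0.40413] = -0.60452 m/s.
|v| = 0.60452 m/s.

0.605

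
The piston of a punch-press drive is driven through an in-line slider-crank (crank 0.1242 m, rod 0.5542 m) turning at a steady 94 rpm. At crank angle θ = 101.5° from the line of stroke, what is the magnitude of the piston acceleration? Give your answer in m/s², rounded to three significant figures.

4.94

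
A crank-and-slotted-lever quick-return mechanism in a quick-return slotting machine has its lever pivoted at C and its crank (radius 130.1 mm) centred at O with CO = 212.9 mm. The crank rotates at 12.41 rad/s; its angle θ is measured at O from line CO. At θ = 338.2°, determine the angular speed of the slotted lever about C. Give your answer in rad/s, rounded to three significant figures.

ω = 12.41 rad/s
Crank pin A relative to C: A = (d + r cosθ, r sinθ); lever angle φ = atan2(r sinθ, d + r cosθ).
Differentiating tanφ: φ̇ = rω(d cosθ + r)/(d² + r² + 2dr cosθ).
d² + r² + 2dr cosθ = |CA|² = 0.113687 m²;  d cosθ + r = +0.32777 m.
|ω_lever| = |0.1301·12.41·+0.32777| / 0.113687 = 4.6549 rad/s.

4.65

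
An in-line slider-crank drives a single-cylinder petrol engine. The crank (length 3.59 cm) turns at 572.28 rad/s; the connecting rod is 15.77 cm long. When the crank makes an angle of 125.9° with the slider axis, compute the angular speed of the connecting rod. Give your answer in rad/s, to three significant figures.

77.7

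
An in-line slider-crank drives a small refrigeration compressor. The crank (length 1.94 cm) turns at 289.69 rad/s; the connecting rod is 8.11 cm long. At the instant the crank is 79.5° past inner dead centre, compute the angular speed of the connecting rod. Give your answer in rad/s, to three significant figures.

ω = 289.7 rad/s
The rod makes angle φ with the slider axis where L sinφ = r sinθ; differentiating, L cosφ·φ̇ = r ω cosθ.
L cosφ = √(L² − r² sin²θ) = 0.078825 m.
|ω_rod| = r ω |cosθ| / √(L² − r² sin²θ) = 0.0194·289.7·0.18224/0.078825 = 12.993 rad/s.

13.0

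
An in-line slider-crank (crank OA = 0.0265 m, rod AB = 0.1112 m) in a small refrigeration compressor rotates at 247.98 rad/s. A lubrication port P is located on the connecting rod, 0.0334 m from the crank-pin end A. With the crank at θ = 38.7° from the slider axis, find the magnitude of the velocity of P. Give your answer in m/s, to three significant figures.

5.63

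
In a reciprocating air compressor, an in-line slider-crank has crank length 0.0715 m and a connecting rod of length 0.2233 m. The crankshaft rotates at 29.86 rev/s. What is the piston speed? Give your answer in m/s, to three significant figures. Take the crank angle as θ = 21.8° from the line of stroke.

ω = 2π·29.9 = 187.6 rad/s
For an in-line slider-crank, x = r cosθ + √(L² − r² sin²θ), so v = −rω sinθ·[1 + r cosθ/√(L² − r² sin²θ)].
With r = 0.0715 m, L = 0.2233 m, θ = 21.8°: √(L² − r² sin²θ) = 0.22172 m.
v = −0.0715·187.6·0.37137·[1 + 0.0715·0.92849/0.22172] = -6.4734 m/s.
|v| = 6.4734 m/s.

6.47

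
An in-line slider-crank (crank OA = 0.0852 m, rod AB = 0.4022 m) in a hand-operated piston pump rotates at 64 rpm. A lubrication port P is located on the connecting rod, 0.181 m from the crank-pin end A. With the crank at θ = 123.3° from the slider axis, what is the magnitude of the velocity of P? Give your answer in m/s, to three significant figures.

0.484

ω = 6.702 rad/s.  Crank-pin speed |V_A| = rω = 0.57102 m/s, perpendicular to OA.
Rod angle: sinφ = −(r/L) sinθ ⇒ φ = -10.198°; ω_rod = −rω cosθ/√(L²−r²sin²θ) = +0.79198 rad/s.
V_P = V_A + ω_rod × AP, with AP = 0.181 m along the rod.
Components: V_Px = −rω sinθ − a·ω_rod·sinφ = -0.45188 m/s;  V_Py = rω cosθ + a·ω_rod·cosφ = -0.17242 m/s.
|V_P| = √(V_Px² + V_Py²) = 0.48366 m/s.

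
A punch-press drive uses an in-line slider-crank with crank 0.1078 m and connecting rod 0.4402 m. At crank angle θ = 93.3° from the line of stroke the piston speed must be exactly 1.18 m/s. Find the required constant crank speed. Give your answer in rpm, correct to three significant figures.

For an in-line slider-crank, |v_piston| = rω|sinθ|·[1 + r cosθ/√(L² − r² sin²θ)].
With r = 0.1078 m, L = 0.4402 m, θ = 93.3°: the bracketed kinematic factor |dx/dθ| = 0.10606 m.
ω = v/|dx/dθ| = 1.18/0.10606 = 11.126 rad/s.
N = 60ω/(2π) = 106.25 rpm.

106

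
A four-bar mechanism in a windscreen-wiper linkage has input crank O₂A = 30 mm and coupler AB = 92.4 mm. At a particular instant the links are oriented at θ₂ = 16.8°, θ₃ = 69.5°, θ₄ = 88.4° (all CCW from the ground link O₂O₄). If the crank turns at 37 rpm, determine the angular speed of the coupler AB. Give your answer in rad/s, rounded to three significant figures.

ω₂ = 3.875 rad/s (from 37 rpm).
Differentiating the loop-closure r₂e^{iθ₂}+r₃e^{iθ₃}=r₁+r₄e^{iθ₄} gives r₂ω₂e^{iθ₂}+r₃ω₃e^{iθ₃}=r₄ω₄e^{iθ₄}.
Eliminating the other unknown: ω₃ = r₂ω₂ sin(θ₄−θ₂) / [r₃ sin(θ₃−θ₄)].
Numerator sine = +0.94888; denominator sine = -0.32392.
Result = 0.03·3.875·(+0.94888) / (0.0924·(-0.32392)) = -3.6851 rad/s; magnitude 3.6851 rad/s.

3.69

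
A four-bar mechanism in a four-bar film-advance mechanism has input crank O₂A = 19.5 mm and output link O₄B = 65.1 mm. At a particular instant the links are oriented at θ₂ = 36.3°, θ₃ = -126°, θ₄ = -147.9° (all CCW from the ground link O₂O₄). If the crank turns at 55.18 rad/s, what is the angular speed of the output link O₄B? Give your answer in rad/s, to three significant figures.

ω₂ = 55.18 rad/s
Differentiating the loop-closure r₂e^{iθ₂}+r₃e^{iθ₃}=r₁+r₄e^{iθ₄} gives r₂ω₂e^{iθ₂}+r₃ω₃e^{iθ₃}=r₄ω₄e^{iθ₄}.
Eliminating the other unknown: ω₄ = r₂ω₂ sin(θ₂−θ₃) / [r₄ sin(θ₄−θ₃)].
Numerator sine = +0.30403; denominator sine = -0.37299.
Result = 0.0195·55.18·(+0.30403) / (0.0651·(-0.37299)) = -13.473 rad/s; magnitude 13.473 rad/s.

13.5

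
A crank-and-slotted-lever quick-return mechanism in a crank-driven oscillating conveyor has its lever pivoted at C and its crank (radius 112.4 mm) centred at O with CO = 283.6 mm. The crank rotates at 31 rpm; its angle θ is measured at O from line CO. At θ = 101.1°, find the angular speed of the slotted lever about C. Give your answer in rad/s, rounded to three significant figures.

ω = 3.246 rad/s (from 31 rpm).
Crank pin A relative to C: A = (d + r cosθ, r sinθ); lever angle φ = atan2(r sinθ, d + r cosθ).
Differentiating tanφ: φ̇ = rω(d cosθ + r)/(d² + r² + 2dr cosθ).
d² + r² + 2dr cosθ = |CA|² = 0.0807888 m²;  d cosθ + r = +0.057801 m.
|ω_lever| = |0.1124·3.246·+0.057801| / 0.0807888 = 0.26106 rad/s.

0.261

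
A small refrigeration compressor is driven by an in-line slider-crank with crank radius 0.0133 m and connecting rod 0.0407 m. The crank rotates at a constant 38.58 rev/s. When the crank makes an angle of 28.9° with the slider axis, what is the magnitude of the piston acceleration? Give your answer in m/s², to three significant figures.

827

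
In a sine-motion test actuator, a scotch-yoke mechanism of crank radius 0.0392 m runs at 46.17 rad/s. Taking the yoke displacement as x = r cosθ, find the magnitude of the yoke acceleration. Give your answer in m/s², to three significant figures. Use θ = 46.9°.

ω = 46.17 rad/s
x = r cosθ ⇒ ẍ = −rω² cosθ (ω constant).
|a| = rω²|cosθ| = 0.0392·(46.17)²·|cos 46.9°| = 57.095 m/s².

57.1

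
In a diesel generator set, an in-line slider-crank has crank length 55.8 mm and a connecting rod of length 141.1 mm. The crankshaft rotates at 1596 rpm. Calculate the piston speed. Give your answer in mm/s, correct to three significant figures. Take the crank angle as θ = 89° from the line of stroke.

9390

ω = 2π·1596/60 = 167.1 rad/s
For an in-line slider-crank, x = r cosθ + √(L² − r² sin²θ), so v = −rω sinθ·[1 + r cosθ/√(L² − r² sin²θ)].
With r = 0.0558 m, L = 0.1411 m, θ = 89°: √(L² − r² sin²θ) = 0.1296 m.
v = −0.0558·167.1·0.99985·[1 + 0.0558·0.01745/0.1296] = -9.3947 m/s.
|v| = 9.3947 m/s = 9394.7 mm/s.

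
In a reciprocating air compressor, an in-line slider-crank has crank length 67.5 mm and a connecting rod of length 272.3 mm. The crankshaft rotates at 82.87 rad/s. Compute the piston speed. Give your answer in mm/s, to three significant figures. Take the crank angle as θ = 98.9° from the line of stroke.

ω = 82.87 rad/s
For an in-line slider-crank, x = r cosθ + √(L² − r² sin²θ), so v = −rω sinθ·[1 + r cosθ/√(L² − r² sin²θ)].
With r = 0.0675 m, L = 0.2723 m, θ = 98.9°: √(L² − r² sin²θ) = 0.26401 m.
v = −0.0675·82.87·0.98796·[1 + 0.0675·-0.15471/0.26401] = -5.3078 m/s.
|v| = 5.3078 m/s = 5307.8 mm/s.

5310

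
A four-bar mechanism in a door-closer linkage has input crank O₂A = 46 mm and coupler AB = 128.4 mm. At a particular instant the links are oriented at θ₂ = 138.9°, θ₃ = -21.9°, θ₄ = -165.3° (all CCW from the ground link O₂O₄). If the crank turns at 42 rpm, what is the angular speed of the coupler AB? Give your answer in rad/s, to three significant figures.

ω₂ = 4.398 rad/s (from 42 rpm).
Differentiating the loop-closure r₂e^{iθ₂}+r₃e^{iθ₃}=r₁+r₄e^{iθ₄} gives r₂ω₂e^{iθ₂}+r₃ω₃e^{iθ₃}=r₄ω₄e^{iθ₄}.
Eliminating the other unknown: ω₃ = r₂ω₂ sin(θ₄−θ₂) / [r₃ sin(θ₃−θ₄)].
Numerator sine = +0.82708; denominator sine = +0.59622.
Result = 0.046·4.398·(+0.82708) / (0.1284·(+0.59622)) = +2.1858 rad/s; magnitude 2.1858 rad/s.

2.19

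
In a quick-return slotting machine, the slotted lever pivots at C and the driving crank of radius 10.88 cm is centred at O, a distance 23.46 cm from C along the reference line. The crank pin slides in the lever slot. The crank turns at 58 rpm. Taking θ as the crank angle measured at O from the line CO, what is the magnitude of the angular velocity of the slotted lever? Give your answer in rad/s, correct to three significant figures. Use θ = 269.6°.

1.06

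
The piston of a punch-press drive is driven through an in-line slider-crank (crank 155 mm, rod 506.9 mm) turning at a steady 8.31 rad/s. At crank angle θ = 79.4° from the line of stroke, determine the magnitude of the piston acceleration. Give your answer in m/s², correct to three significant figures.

1.22

ω = 8.31 rad/s
x(θ) = r cosθ + √(L² − r² sin²θ); with ω constant, a = ω²·d²x/dθ².
d²x/dθ² = −r cosθ − r²(cos2θ)/√u − r⁴ sin²2θ/(4u^{3/2}),  u = L² − r² sin²θ = 0.233736 m².
Substituting r = 0.155 m, L = 0.5069 m, θ = 79.4°: d²x/dθ² = +0.017651 m.
a = ω²·d²x/dθ² = (8.31)²·(+0.017651) = +1.2189 m/s²;  |a| = 1.2189 m/s².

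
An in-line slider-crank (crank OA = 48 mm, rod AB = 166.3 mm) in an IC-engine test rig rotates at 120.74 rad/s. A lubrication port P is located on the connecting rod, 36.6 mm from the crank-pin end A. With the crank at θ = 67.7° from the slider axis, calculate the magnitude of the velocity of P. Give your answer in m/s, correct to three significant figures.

5.76

ω = 120.7 rad/s.  Crank-pin speed |V_A| = rω = 5.7955 m/s, perpendicular to OA.
Rod angle: sinφ = −(r/L) sinθ ⇒ φ = -15.489°; ω_rod = −rω cosθ/√(L²−r²sin²θ) = -13.722 rad/s.
V_P = V_A + ω_rod × AP, with AP = 0.0366 m along the rod.
Components: V_Px = −rω sinθ − a·ω_rod·sinφ = -5.4962 m/s;  V_Py = rω cosθ + a·ω_rod·cosφ = +1.7151 m/s.
|V_P| = √(V_Px² + V_Py²) = 5.7576 m/s.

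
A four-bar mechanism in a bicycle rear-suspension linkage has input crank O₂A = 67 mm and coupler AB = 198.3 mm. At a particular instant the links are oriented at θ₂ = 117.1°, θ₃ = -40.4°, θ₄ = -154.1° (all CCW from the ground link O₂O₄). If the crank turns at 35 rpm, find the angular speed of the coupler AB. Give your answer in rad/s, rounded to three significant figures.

ω₂ = 3.665 rad/s (from 35 rpm).
Differentiating the loop-closure r₂e^{iθ₂}+r₃e^{iθ₃}=r₁+r₄e^{iθ₄} gives r₂ω₂e^{iθ₂}+r₃ω₃e^{iθ₃}=r₄ω₄e^{iθ₄}.
Eliminating the other unknown: ω₃ = r₂ω₂ sin(θ₄−θ₂) / [r₃ sin(θ₃−θ₄)].
Numerator sine = +0.99978; denominator sine = +0.91566.
Result = 0.067·3.665·(+0.99978) / (0.1983·(+0.91566)) = +1.3521 rad/s; magnitude 1.3521 rad/s.

1.35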